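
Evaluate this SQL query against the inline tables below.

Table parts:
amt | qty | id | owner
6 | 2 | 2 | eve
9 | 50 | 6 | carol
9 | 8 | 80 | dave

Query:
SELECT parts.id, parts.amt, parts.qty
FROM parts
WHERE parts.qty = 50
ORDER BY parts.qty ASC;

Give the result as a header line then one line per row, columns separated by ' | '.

After WHERE (1 rows):
parts.amt | parts.qty | parts.id | parts.owner
9 | 50 | 6 | carol
After SELECT (1 rows):
parts.id | parts.amt | parts.qty
6 | 9 | 50
After ORDER BY (1 rows):
parts.id | parts.amt | parts.qty
6 | 9 | 50

== RESULT ==
parts.id | parts.amt | parts.qty
6 | 9 | 50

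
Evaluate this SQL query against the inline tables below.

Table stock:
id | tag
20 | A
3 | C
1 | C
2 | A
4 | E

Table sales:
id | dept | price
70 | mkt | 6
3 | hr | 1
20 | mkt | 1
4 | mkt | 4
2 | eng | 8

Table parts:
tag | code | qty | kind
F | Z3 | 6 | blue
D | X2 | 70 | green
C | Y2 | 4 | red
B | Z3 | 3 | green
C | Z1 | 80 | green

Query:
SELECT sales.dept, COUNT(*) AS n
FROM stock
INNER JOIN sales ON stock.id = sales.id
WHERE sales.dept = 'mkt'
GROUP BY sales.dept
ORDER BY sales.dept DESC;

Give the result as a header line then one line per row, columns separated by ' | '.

== RESULT ==
sales.dept | n
mkt | 2

Derivation:
After JOIN sales (4 rows):
stock.id | stock.tag | sales.id | sales.dept | sales.price
20 | A | 20 | mkt | 1
3 | C | 3 | hr | 1
2 | A | 2 | eng | 8
4 | E | 4 | mkt | 4
After WHERE (2 rows):
stock.id | stock.tag | sales.id | sales.dept | sales.price
20 | A | 20 | mkt | 1
4 | E | 4 | mkt | 4
After GROUP BY (1 rows):
sales.dept | n
mkt | 2
After ORDER BY (1 rows):
sales.dept | n
mkt | 2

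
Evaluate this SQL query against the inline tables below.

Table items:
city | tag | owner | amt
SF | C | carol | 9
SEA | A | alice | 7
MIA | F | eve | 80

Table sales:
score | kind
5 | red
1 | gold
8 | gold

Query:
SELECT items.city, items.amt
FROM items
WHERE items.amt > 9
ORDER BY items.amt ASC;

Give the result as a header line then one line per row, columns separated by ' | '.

After WHERE (1 rows):
items.city | items.tag | items.owner | items.amt
MIA | F | eve | 80
After SELECT (1 rows):
items.city | items.amt
MIA | 80
After ORDER BY (1 rows):
items.city | items.amt
MIA | 80

== RESULT ==
items.city | items.amt
MIA | 80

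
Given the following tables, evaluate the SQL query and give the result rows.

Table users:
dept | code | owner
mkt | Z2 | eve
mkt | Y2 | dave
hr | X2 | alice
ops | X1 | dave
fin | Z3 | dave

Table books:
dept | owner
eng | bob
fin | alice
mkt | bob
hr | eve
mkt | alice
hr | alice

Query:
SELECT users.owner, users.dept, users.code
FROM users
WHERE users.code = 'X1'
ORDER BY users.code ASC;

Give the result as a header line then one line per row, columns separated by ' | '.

== RESULT ==
users.owner | users.dept | users.code
dave | ops | X1

Derivation:
After WHERE (1 rows):
users.dept | users.code | users.owner
ops | X1 | dave
After SELECT (1 rows):
users.owner | users.dept | users.code
dave | ops | X1
After ORDER BY (1 rows):
users.owner | users.dept | users.code
dave | ops | X1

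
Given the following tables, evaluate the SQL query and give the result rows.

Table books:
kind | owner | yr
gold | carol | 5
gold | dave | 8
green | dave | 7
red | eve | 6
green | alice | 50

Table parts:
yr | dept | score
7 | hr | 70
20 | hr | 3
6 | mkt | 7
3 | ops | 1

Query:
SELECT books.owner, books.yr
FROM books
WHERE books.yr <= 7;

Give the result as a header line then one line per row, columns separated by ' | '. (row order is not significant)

== RESULT ==
books.owner | books.yr
carol | 5
dave | 7
eve | 6

Derivation:
After WHERE (3 rows):
books.kind | books.owner | books.yr
gold | carol | 5
green | dave | 7
red | eve | 6
After SELECT (3 rows):
books.owner | books.yr
carol | 5
dave | 7
eve | 6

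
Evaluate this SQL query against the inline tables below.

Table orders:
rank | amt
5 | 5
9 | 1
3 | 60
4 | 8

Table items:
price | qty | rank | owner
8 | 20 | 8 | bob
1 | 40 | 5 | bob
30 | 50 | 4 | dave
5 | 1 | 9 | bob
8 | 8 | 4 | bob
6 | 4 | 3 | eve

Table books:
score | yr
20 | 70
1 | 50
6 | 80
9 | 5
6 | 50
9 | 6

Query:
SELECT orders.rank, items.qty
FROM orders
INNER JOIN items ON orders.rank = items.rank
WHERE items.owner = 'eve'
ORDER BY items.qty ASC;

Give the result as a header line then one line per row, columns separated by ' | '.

After JOIN items (5 rows):
orders.rank | orders.amt | items.price | items.qty | items.rank | items.owner
5 | 5 | 1 | 40 | 5 | bob
9 | 1 | 5 | 1 | 9 | bob
3 | 60 | 6 | 4 | 3 | eve
4 | 8 | 30 | 50 | 4 | dave
4 | 8 | 8 | 8 | 4 | bob
After WHERE (1 rows):
orders.rank | orders.amt | items.price | items.qty | items.rank | items.owner
3 | 60 | 6 | 4 | 3 | eve
After SELECT (1 rows):
orders.rank | items.qty
3 | 4
After ORDER BY (1 rows):
orders.rank | items.qty
3 | 4

== RESULT ==
orders.rank | items.qty
3 | 4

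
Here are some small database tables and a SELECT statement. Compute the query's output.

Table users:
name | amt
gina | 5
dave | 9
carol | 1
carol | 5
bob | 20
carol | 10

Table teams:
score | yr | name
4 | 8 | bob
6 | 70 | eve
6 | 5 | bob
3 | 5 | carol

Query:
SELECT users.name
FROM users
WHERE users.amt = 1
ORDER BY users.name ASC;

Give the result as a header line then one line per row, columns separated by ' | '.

After WHERE (1 rows):
users.name | users.amt
carol | 1
After SELECT (1 rows):
users.name
carol
After ORDER BY (1 rows):
users.name
carol

== RESULT ==
users.name
carol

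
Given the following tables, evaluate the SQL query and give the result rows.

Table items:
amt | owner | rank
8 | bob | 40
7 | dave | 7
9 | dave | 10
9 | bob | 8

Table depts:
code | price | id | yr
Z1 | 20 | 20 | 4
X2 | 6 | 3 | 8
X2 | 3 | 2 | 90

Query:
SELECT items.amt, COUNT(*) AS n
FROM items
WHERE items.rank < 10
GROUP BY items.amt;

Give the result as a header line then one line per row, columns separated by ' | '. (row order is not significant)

After WHERE (2 rows):
items.amt | items.owner | items.rank
7 | dave | 7
9 | bob | 8
After GROUP BY (2 rows):
items.amt | n
7 | 1
9 | 1

== RESULT ==
items.amt | n
7 | 1
9 | 1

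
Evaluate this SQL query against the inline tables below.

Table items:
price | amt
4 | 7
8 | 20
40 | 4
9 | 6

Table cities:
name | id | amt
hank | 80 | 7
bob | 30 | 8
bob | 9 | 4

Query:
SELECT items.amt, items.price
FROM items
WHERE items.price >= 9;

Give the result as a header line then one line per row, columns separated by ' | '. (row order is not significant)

== RESULT ==
items.amt | items.price
4 | 40
6 | 9

Derivation:
After WHERE (2 rows):
items.price | items.amt
40 | 4
9 | 6
After SELECT (2 rows):
items.amt | items.price
4 | 40
6 | 9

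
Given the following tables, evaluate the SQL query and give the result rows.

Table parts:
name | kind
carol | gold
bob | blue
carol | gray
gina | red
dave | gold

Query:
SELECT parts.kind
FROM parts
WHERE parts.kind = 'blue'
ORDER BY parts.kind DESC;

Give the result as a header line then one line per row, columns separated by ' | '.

After WHERE (1 rows):
parts.name | parts.kind
bob | blue
After SELECT (1 rows):
parts.kind
blue
After ORDER BY (1 rows):
parts.kind
blue

== RESULT ==
parts.kind
blue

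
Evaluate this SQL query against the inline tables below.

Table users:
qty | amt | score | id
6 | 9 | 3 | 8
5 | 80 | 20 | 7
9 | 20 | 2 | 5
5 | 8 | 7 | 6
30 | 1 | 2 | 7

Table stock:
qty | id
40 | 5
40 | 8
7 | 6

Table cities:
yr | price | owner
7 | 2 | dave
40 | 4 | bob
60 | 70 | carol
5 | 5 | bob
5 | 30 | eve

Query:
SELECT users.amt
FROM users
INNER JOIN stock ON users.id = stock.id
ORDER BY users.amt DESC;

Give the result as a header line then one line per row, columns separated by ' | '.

== RESULT ==
users.amt
20
9
8

Derivation:
After JOIN stock (3 rows):
users.qty | users.amt | users.score | users.id | stock.qty | stock.id
6 | 9 | 3 | 8 | 40 | 8
9 | 20 | 2 | 5 | 40 | 5
5 | 8 | 7 | 6 | 7 | 6
After SELECT (3 rows):
users.amt
9
20
8
After ORDER BY (3 rows):
users.amt
20
9
8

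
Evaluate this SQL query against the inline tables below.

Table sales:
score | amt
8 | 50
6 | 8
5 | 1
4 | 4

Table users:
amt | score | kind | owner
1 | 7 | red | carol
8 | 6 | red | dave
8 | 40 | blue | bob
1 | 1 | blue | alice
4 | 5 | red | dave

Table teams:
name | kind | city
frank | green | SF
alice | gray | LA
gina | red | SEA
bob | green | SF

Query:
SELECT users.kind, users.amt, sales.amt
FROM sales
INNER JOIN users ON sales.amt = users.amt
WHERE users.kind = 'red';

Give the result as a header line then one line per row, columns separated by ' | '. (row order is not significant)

== RESULT ==
users.kind | users.amt | sales.amt
red | 8 | 8
red | 1 | 1
red | 4 | 4

Derivation:
After JOIN users (5 rows):
sales.score | sales.amt | users.amt | users.score | users.kind | users.owner
6 | 8 | 8 | 6 | red | dave
6 | 8 | 8 | 40 | blue | bob
5 | 1 | 1 | 7 | red | carol
5 | 1 | 1 | 1 | blue | alice
4 | 4 | 4 | 5 | red | dave
After WHERE (3 rows):
sales.score | sales.amt | users.amt | users.score | users.kind | users.owner
6 | 8 | 8 | 6 | red | dave
5 | 1 | 1 | 7 | red | carol
4 | 4 | 4 | 5 | red | dave
After SELECT (3 rows):
users.kind | users.amt | sales.amt
red | 8 | 8
red | 1 | 1
red | 4 | 4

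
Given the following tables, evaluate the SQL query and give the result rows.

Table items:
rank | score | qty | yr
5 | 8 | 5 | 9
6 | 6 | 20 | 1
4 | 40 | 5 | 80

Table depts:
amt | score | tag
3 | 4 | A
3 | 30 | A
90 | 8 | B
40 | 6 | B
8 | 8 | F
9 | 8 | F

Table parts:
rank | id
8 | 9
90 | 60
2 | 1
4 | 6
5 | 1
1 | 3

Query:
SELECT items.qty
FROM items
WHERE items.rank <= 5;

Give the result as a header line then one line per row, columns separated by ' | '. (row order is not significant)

After WHERE (2 rows):
items.rank | items.score | items.qty | items.yr
5 | 8 | 5 | 9
4 | 40 | 5 | 80
After SELECT (2 rows):
items.qty
5
5

== RESULT ==
items.qty
5
5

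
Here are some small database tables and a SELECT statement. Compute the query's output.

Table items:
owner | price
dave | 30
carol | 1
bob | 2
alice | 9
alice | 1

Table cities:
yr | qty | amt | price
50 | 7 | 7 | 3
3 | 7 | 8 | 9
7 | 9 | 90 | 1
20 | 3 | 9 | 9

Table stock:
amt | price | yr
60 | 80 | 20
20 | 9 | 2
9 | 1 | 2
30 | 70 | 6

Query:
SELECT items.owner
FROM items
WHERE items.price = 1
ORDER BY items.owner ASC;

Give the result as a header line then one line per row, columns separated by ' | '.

After WHERE (2 rows):
items.owner | items.price
carol | 1
alice | 1
After SELECT (2 rows):
items.owner
carol
alice
After ORDER BY (2 rows):
items.owner
alice
carol

== RESULT ==
items.owner
alice
carol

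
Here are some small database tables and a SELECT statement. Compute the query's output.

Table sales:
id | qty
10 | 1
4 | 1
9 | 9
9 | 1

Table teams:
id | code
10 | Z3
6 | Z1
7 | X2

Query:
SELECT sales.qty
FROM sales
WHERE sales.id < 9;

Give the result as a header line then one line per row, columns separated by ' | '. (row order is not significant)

== RESULT ==
sales.qty
1

Derivation:
After WHERE (1 rows):
sales.id | sales.qty
4 | 1
After SELECT (1 rows):
sales.qty
1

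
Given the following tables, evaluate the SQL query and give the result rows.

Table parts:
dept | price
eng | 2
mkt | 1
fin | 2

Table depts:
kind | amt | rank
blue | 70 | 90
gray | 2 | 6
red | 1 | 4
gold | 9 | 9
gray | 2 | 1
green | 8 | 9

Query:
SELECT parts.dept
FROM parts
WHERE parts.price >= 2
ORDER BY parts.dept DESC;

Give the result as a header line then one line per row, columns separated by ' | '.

== RESULT ==
parts.dept
fin
eng

Derivation:
After WHERE (2 rows):
parts.dept | parts.price
eng | 2
fin | 2
After SELECT (2 rows):
parts.dept
eng
fin
After ORDER BY (2 rows):
parts.dept
fin
eng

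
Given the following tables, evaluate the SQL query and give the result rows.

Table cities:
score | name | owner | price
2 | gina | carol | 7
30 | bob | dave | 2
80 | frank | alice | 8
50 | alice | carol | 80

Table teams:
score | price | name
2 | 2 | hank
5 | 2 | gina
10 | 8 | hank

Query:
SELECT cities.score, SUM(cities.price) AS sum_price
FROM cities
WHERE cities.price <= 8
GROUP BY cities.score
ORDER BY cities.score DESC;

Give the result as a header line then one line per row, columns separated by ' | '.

== RESULT ==
cities.score | sum_price
80 | 8
30 | 2
2 | 7

Derivation:
After WHERE (3 rows):
cities.score | cities.name | cities.owner | cities.price
2 | gina | carol | 7
30 | bob | dave | 2
80 | frank | alice | 8
After GROUP BY (3 rows):
cities.score | sum_price
2 | 7
30 | 2
80 | 8
After ORDER BY (3 rows):
cities.score | sum_price
80 | 8
30 | 2
2 | 7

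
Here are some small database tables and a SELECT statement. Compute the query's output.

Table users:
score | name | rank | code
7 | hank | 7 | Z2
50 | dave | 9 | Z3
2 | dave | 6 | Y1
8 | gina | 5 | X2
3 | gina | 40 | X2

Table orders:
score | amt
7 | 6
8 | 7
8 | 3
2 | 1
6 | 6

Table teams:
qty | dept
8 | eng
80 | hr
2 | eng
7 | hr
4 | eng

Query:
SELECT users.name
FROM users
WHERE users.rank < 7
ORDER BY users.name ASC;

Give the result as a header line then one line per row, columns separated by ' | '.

== RESULT ==
users.name
dave
gina

Derivation:
After WHERE (2 rows):
users.score | users.name | users.rank | users.code
2 | dave | 6 | Y1
8 | gina | 5 | X2
After SELECT (2 rows):
users.name
dave
gina
After ORDER BY (2 rows):
users.name
dave
gina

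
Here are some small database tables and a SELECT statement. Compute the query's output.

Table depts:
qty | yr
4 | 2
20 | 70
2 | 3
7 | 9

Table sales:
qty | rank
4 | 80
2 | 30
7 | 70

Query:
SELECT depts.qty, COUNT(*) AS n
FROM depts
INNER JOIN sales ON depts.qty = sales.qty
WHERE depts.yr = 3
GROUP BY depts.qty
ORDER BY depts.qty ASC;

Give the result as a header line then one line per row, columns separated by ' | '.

After JOIN sales (3 rows):
depts.qty | depts.yr | sales.qty | sales.rank
4 | 2 | 4 | 80
2 | 3 | 2 | 30
7 | 9 | 7 | 70
After WHERE (1 rows):
depts.qty | depts.yr | sales.qty | sales.rank
2 | 3 | 2 | 30
After GROUP BY (1 rows):
depts.qty | n
2 | 1
After ORDER BY (1 rows):
depts.qty | n
2 | 1

== RESULT ==
depts.qty | n
2 | 1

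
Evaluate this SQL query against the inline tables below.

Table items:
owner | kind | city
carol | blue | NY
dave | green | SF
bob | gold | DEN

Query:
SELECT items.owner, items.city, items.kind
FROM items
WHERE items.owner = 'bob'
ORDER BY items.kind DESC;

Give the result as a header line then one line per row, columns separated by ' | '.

After WHERE (1 rows):
items.owner | items.kind | items.city
bob | gold | DEN
After SELECT (1 rows):
items.owner | items.city | items.kind
bob | DEN | gold
After ORDER BY (1 rows):
items.owner | items.city | items.kind
bob | DEN | gold

== RESULT ==
items.owner | items.city | items.kind
bob | DEN | gold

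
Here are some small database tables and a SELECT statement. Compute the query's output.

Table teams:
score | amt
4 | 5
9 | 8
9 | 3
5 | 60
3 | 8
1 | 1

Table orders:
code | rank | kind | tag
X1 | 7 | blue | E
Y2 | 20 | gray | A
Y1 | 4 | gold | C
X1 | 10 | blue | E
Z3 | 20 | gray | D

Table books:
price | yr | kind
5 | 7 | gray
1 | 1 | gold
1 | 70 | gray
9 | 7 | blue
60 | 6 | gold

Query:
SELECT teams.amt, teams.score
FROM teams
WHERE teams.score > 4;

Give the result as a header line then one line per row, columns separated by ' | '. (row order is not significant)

After WHERE (3 rows):
teams.score | teams.amt
9 | 8
9 | 3
5 | 60
After SELECT (3 rows):
teams.amt | teams.score
8 | 9
3 | 9
60 | 5

== RESULT ==
teams.amt | teams.score
8 | 9
3 | 9
60 | 5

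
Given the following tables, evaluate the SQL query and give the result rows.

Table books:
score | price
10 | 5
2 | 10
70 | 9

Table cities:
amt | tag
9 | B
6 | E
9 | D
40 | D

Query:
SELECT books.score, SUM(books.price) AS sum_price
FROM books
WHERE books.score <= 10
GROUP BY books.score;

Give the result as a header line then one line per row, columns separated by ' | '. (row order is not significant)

== RESULT ==
books.score | sum_price
10 | 5
2 | 10

Derivation:
After WHERE (2 rows):
books.score | books.price
10 | 5
2 | 10
After GROUP BY (2 rows):
books.score | sum_price
10 | 5
2 | 10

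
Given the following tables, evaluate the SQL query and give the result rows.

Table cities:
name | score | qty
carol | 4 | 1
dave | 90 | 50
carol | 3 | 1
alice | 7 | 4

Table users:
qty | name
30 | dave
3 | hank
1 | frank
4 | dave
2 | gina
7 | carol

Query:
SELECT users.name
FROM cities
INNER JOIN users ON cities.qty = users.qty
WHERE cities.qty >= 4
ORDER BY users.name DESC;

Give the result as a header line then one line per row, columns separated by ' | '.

== RESULT ==
users.name
dave

Derivation:
After JOIN users (3 rows):
cities.name | cities.score | cities.qty | users.qty | users.name
carol | 4 | 1 | 1 | frank
carol | 3 | 1 | 1 | frank
alice | 7 | 4 | 4 | dave
After WHERE (1 rows):
cities.name | cities.score | cities.qty | users.qty | users.name
alice | 7 | 4 | 4 | dave
After SELECT (1 rows):
users.name
dave
After ORDER BY (1 rows):
users.name
dave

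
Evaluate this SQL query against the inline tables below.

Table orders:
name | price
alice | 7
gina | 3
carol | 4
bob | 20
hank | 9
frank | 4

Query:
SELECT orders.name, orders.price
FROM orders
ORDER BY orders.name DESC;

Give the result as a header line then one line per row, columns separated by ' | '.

== RESULT ==
orders.name | orders.price
hank | 9
gina | 3
frank | 4
carol | 4
bob | 20
alice | 7

Derivation:
After SELECT (6 rows):
orders.name | orders.price
alice | 7
gina | 3
carol | 4
bob | 20
hank | 9
frank | 4
After ORDER BY (6 rows):
orders.name | orders.price
hank | 9
gina | 3
frank | 4
carol | 4
bob | 20
alice | 7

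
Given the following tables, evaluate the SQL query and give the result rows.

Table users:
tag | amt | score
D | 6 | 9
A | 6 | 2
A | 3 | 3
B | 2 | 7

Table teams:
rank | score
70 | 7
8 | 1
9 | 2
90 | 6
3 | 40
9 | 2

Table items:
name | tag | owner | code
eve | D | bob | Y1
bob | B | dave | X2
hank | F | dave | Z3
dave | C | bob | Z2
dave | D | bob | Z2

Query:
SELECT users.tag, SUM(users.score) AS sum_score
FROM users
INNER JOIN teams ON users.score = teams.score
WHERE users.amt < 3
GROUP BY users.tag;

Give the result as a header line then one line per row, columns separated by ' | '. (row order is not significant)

After JOIN teams (3 rows):
users.tag | users.amt | users.score | teams.rank | teams.score
A | 6 | 2 | 9 | 2
A | 6 | 2 | 9 | 2
B | 2 | 7 | 70 | 7
After WHERE (1 rows):
users.tag | users.amt | users.score | teams.rank | teams.score
B | 2 | 7 | 70 | 7
After GROUP BY (1 rows):
users.tag | sum_score
B | 7

== RESULT ==
users.tag | sum_score
B | 7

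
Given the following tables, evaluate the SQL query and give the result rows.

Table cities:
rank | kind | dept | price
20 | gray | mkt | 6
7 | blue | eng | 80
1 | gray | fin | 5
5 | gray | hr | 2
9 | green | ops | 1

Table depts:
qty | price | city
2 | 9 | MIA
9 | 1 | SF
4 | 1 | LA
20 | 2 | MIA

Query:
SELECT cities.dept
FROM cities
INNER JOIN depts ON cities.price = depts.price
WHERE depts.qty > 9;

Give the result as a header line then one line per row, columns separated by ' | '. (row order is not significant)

After JOIN depts (3 rows):
cities.rank | cities.kind | cities.dept | cities.price | depts.qty | depts.price | depts.city
5 | gray | hr | 2 | 20 | 2 | MIA
9 | green | ops | 1 | 9 | 1 | SF
9 | green | ops | 1 | 4 | 1 | LA
After WHERE (1 rows):
cities.rank | cities.kind | cities.dept | cities.price | depts.qty | depts.price | depts.city
5 | gray | hr | 2 | 20 | 2 | MIA
After SELECT (1 rows):
cities.dept
hr

== RESULT ==
cities.dept
hr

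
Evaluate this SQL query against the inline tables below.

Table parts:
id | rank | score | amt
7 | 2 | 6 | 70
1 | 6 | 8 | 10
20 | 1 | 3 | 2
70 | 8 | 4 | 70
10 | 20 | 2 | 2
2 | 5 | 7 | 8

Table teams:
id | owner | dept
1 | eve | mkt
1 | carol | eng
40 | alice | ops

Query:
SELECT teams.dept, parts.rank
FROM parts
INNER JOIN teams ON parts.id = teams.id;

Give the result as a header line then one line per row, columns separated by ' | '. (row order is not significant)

After JOIN teams (2 rows):
parts.id | parts.rank | parts.score | parts.amt | teams.id | teams.owner | teams.dept
1 | 6 | 8 | 10 | 1 | eve | mkt
1 | 6 | 8 | 10 | 1 | carol | eng
After SELECT (2 rows):
teams.dept | parts.rank
mkt | 6
eng | 6

== RESULT ==
teams.dept | parts.rank
mkt | 6
eng | 6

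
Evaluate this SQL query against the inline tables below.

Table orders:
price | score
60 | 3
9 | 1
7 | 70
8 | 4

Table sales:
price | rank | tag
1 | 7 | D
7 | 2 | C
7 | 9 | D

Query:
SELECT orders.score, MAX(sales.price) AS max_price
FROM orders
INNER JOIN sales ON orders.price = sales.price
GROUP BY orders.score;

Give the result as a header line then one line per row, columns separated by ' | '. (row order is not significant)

After JOIN sales (2 rows):
orders.price | orders.score | sales.price | sales.rank | sales.tag
7 | 70 | 7 | 2 | C
7 | 70 | 7 | 9 | D
After GROUP BY (1 rows):
orders.score | max_price
70 | 7

== RESULT ==
orders.score | max_price
70 | 7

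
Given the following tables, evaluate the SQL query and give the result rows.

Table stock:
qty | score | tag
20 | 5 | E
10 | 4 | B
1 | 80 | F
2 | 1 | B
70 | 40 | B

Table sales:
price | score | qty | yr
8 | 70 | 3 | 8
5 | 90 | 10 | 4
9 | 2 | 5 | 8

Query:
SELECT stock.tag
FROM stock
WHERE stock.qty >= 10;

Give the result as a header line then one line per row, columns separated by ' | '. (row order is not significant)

== RESULT ==
stock.tag
E
B
B

Derivation:
After WHERE (3 rows):
stock.qty | stock.score | stock.tag
20 | 5 | E
10 | 4 | B
70 | 40 | B
After SELECT (3 rows):
stock.tag
E
B
B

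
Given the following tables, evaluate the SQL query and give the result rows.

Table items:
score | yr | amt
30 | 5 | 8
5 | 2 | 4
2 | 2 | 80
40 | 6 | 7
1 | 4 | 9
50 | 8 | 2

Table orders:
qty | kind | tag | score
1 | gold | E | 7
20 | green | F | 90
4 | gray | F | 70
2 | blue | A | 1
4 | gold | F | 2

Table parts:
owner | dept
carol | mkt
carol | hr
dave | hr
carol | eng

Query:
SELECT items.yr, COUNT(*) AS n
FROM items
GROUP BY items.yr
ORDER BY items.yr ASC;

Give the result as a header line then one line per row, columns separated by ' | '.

== RESULT ==
items.yr | n
2 | 2
4 | 1
5 | 1
6 | 1
8 | 1

Derivation:
After GROUP BY (5 rows):
items.yr | n
5 | 1
2 | 2
6 | 1
4 | 1
8 | 1
After ORDER BY (5 rows):
items.yr | n
2 | 2
4 | 1
5 | 1
6 | 1
8 | 1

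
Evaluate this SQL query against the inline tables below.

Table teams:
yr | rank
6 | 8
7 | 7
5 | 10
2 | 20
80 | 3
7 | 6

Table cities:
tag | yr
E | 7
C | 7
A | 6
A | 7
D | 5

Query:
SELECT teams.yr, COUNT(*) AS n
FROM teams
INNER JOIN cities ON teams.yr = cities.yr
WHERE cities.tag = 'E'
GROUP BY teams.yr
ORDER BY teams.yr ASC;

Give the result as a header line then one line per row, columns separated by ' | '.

After JOIN cities (8 rows):
teams.yr | teams.rank | cities.tag | cities.yr
6 | 8 | A | 6
7 | 7 | E | 7
7 | 7 | C | 7
7 | 7 | A | 7
5 | 10 | D | 5
7 | 6 | E | 7
7 | 6 | C | 7
7 | 6 | A | 7
After WHERE (2 rows):
teams.yr | teams.rank | cities.tag | cities.yr
7 | 7 | E | 7
7 | 6 | E | 7
After GROUP BY (1 rows):
teams.yr | n
7 | 2
After ORDER BY (1 rows):
teams.yr | n
7 | 2

== RESULT ==
teams.yr | n
7 | 2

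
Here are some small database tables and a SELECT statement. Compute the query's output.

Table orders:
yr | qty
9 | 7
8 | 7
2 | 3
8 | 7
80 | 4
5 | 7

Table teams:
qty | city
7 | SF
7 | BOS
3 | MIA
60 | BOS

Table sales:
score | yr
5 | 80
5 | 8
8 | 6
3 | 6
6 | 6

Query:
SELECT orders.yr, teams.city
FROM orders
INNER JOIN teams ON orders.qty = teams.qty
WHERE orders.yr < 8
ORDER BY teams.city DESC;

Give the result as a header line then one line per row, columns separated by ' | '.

After JOIN teams (9 rows):
orders.yr | orders.qty | teams.qty | teams.city
9 | 7 | 7 | SF
9 | 7 | 7 | BOS
8 | 7 | 7 | SF
8 | 7 | 7 | BOS
2 | 3 | 3 | MIA
8 | 7 | 7 | SF
8 | 7 | 7 | BOS
5 | 7 | 7 | SF
5 | 7 | 7 | BOS
After WHERE (3 rows):
orders.yr | orders.qty | teams.qty | teams.city
2 | 3 | 3 | MIA
5 | 7 | 7 | SF
5 | 7 | 7 | BOS
After SELECT (3 rows):
orders.yr | teams.city
2 | MIA
5 | SF
5 | BOS
After ORDER BY (3 rows):
orders.yr | teams.city
5 | SF
2 | MIA
5 | BOS

== RESULT ==
orders.yr | teams.city
5 | SF
2 | MIA
5 | BOS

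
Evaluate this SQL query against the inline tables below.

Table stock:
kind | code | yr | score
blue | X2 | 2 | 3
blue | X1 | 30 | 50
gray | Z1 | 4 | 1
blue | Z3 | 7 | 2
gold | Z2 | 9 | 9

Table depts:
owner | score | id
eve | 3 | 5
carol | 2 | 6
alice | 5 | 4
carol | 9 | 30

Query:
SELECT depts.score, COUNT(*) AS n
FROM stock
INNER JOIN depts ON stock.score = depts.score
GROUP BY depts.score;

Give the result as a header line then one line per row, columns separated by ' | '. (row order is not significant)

== RESULT ==
depts.score | n
3 | 1
2 | 1
9 | 1

Derivation:
After JOIN depts (3 rows):
stock.kind | stock.code | stock.yr | stock.score | depts.owner | depts.score | depts.id
blue | X2 | 2 | 3 | eve | 3 | 5
blue | Z3 | 7 | 2 | carol | 2 | 6
gold | Z2 | 9 | 9 | carol | 9 | 30
After GROUP BY (3 rows):
depts.score | n
3 | 1
2 | 1
9 | 1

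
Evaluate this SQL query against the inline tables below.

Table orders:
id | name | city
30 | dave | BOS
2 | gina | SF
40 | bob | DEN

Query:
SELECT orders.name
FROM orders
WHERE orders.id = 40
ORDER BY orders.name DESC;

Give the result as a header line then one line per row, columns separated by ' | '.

After WHERE (1 rows):
orders.id | orders.name | orders.city
40 | bob | DEN
After SELECT (1 rows):
orders.name
bob
After ORDER BY (1 rows):
orders.name
bob

== RESULT ==
orders.name
bob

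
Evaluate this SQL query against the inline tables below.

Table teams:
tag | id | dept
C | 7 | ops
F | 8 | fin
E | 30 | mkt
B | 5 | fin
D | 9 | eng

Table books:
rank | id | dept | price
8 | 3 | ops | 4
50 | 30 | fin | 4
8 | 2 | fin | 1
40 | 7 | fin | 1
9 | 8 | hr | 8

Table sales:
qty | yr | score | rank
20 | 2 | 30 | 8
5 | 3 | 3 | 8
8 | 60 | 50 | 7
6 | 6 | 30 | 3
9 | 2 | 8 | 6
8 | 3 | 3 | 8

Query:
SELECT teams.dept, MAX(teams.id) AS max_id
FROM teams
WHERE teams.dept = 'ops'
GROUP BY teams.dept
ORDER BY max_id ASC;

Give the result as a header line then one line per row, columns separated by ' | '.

== RESULT ==
teams.dept | max_id
ops | 7

Derivation:
After WHERE (1 rows):
teams.tag | teams.id | teams.dept
C | 7 | ops
After GROUP BY (1 rows):
teams.dept | max_id
ops | 7
After ORDER BY (1 rows):
teams.dept | max_id
ops | 7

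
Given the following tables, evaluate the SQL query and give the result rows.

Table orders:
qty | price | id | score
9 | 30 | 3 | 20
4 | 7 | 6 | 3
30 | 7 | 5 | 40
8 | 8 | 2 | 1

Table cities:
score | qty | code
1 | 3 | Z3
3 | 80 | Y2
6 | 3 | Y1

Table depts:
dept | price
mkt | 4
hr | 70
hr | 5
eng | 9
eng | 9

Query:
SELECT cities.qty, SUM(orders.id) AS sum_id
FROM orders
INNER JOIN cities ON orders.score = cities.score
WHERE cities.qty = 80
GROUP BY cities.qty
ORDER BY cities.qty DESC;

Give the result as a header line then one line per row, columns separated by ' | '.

After JOIN cities (2 rows):
orders.qty | orders.price | orders.id | orders.score | cities.score | cities.qty | cities.code
4 | 7 | 6 | 3 | 3 | 80 | Y2
8 | 8 | 2 | 1 | 1 | 3 | Z3
After WHERE (1 rows):
orders.qty | orders.price | orders.id | orders.score | cities.score | cities.qty | cities.code
4 | 7 | 6 | 3 | 3 | 80 | Y2
After GROUP BY (1 rows):
cities.qty | sum_id
80 | 6
After ORDER BY (1 rows):
cities.qty | sum_id
80 | 6

== RESULT ==
cities.qty | sum_id
80 | 6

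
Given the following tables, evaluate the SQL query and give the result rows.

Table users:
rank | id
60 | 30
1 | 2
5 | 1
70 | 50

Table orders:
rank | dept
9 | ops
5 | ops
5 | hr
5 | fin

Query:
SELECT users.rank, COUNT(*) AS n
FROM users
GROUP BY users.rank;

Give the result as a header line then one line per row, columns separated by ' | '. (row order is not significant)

After GROUP BY (4 rows):
users.rank | n
60 | 1
1 | 1
5 | 1
70 | 1

== RESULT ==
users.rank | n
60 | 1
1 | 1
5 | 1
70 | 1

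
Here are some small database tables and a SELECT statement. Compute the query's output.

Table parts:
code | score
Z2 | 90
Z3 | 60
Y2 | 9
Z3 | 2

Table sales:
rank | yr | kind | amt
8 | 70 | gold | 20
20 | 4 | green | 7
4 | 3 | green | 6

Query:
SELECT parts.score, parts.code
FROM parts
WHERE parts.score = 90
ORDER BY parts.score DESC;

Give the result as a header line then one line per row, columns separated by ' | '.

== RESULT ==
parts.score | parts.code
90 | Z2

Derivation:
After WHERE (1 rows):
parts.code | parts.score
Z2 | 90
After SELECT (1 rows):
parts.score | parts.code
90 | Z2
After ORDER BY (1 rows):
parts.score | parts.code
90 | Z2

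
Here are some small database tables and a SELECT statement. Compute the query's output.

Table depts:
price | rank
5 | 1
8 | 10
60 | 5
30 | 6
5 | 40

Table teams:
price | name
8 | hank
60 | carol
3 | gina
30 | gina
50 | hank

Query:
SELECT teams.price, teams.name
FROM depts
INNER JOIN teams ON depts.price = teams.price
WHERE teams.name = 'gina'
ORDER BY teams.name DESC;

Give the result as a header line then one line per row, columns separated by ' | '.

After JOIN teams (3 rows):
depts.price | depts.rank | teams.price | teams.name
8 | 10 | 8 | hank
60 | 5 | 60 | carol
30 | 6 | 30 | gina
After WHERE (1 rows):
depts.price | depts.rank | teams.price | teams.name
30 | 6 | 30 | gina
After SELECT (1 rows):
teams.price | teams.name
30 | gina
After ORDER BY (1 rows):
teams.price | teams.name
30 | gina

== RESULT ==
teams.price | teams.name
30 | gina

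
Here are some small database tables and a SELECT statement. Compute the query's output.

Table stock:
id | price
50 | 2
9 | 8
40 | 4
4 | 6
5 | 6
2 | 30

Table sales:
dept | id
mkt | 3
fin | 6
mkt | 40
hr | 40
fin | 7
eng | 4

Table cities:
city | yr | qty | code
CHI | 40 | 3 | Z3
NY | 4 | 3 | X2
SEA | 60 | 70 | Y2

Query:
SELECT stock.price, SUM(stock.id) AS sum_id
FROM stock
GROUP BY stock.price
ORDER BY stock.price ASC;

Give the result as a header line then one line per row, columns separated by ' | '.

== RESULT ==
stock.price | sum_id
2 | 50
4 | 40
6 | 9
8 | 9
30 | 2

Derivation:
After GROUP BY (5 rows):
stock.price | sum_id
2 | 50
8 | 9
4 | 40
6 | 9
30 | 2
After ORDER BY (5 rows):
stock.price | sum_id
2 | 50
4 | 40
6 | 9
8 | 9
30 | 2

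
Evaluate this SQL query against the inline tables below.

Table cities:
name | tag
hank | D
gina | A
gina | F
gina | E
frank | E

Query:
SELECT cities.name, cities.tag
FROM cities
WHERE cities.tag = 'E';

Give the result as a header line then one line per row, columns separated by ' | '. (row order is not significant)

== RESULT ==
cities.name | cities.tag
gina | E
frank | E

Derivation:
After WHERE (2 rows):
cities.name | cities.tag
gina | E
frank | E
After SELECT (2 rows):
cities.name | cities.tag
gina | E
frank | E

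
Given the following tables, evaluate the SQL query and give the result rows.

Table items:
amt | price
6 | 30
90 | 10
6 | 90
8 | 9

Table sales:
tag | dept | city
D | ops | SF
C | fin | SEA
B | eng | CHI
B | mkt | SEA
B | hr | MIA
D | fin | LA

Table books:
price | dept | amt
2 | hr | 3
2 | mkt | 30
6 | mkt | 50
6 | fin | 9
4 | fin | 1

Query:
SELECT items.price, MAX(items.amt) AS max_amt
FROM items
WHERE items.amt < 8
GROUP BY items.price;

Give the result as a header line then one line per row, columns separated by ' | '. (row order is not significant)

After WHERE (2 rows):
items.amt | items.price
6 | 30
6 | 90
After GROUP BY (2 rows):
items.price | max_amt
30 | 6
90 | 6

== RESULT ==
items.price | max_amt
30 | 6
90 | 6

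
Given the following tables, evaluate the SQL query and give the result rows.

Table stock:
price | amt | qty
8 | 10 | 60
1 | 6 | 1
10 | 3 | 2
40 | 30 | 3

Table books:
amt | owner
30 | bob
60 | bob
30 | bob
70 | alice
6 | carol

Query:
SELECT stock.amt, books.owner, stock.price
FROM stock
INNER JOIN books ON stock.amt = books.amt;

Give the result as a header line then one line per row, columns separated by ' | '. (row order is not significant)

After JOIN books (3 rows):
stock.price | stock.amt | stock.qty | books.amt | books.owner
1 | 6 | 1 | 6 | carol
40 | 30 | 3 | 30 | bob
40 | 30 | 3 | 30 | bob
After SELECT (3 rows):
stock.amt | books.owner | stock.price
6 | carol | 1
30 | bob | 40
30 | bob | 40

== RESULT ==
stock.amt | books.owner | stock.price
6 | carol | 1
30 | bob | 40
30 | bob | 40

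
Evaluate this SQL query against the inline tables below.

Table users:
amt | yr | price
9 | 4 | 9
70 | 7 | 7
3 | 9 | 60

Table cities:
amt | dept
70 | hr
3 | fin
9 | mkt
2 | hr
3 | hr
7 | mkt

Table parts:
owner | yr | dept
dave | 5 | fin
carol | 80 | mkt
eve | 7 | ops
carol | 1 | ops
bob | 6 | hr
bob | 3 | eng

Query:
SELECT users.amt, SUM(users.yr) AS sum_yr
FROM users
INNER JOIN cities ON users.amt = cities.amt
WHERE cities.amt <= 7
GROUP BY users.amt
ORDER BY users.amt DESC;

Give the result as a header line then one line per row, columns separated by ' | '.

== RESULT ==
users.amt | sum_yr
3 | 18

Derivation:
After JOIN cities (4 rows):
users.amt | users.yr | users.price | cities.amt | cities.dept
9 | 4 | 9 | 9 | mkt
70 | 7 | 7 | 70 | hr
3 | 9 | 60 | 3 | fin
3 | 9 | 60 | 3 | hr
After WHERE (2 rows):
users.amt | users.yr | users.price | cities.amt | cities.dept
3 | 9 | 60 | 3 | fin
3 | 9 | 60 | 3 | hr
After GROUP BY (1 rows):
users.amt | sum_yr
3 | 18
After ORDER BY (1 rows):
users.amt | sum_yr
3 | 18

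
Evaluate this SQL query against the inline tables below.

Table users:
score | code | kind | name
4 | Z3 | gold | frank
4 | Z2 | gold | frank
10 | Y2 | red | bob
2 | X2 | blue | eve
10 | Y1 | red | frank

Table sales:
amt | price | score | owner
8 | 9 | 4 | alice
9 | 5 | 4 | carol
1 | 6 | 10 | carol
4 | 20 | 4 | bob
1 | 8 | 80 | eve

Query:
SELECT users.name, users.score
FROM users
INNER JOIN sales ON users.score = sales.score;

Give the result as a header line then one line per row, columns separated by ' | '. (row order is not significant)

== RESULT ==
users.name | users.score
frank | 4
frank | 4
frank | 4
frank | 4
frank | 4
frank | 4
bob | 10
frank | 10

Derivation:
After JOIN sales (8 rows):
users.score | users.code | users.kind | users.name | sales.amt | sales.price | sales.score | sales.owner
4 | Z3 | gold | frank | 8 | 9 | 4 | alice
4 | Z3 | gold | frank | 9 | 5 | 4 | carol
4 | Z3 | gold | frank | 4 | 20 | 4 | bob
4 | Z2 | gold | frank | 8 | 9 | 4 | alice
4 | Z2 | gold | frank | 9 | 5 | 4 | carol
4 | Z2 | gold | frank | 4 | 20 | 4 | bob
10 | Y2 | red | bob | 1 | 6 | 10 | carol
10 | Y1 | red | frank | 1 | 6 | 10 | carol
After SELECT (8 rows):
users.name | users.score
frank | 4
frank | 4
frank | 4
frank | 4
frank | 4
frank | 4
bob | 10
frank | 10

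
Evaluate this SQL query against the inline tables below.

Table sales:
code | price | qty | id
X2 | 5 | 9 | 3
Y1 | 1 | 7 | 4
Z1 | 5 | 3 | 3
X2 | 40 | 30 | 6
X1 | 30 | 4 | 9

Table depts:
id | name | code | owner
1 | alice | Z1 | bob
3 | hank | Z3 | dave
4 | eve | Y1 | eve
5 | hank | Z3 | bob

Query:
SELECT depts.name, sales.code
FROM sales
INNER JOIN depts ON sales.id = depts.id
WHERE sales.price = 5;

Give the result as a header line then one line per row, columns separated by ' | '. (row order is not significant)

After JOIN depts (3 rows):
sales.code | sales.price | sales.qty | sales.id | depts.id | depts.name | depts.code | depts.owner
X2 | 5 | 9 | 3 | 3 | hank | Z3 | dave
Y1 | 1 | 7 | 4 | 4 | eve | Y1 | eve
Z1 | 5 | 3 | 3 | 3 | hank | Z3 | dave
After WHERE (2 rows):
sales.code | sales.price | sales.qty | sales.id | depts.id | depts.name | depts.code | depts.owner
X2 | 5 | 9 | 3 | 3 | hank | Z3 | dave
Z1 | 5 | 3 | 3 | 3 | hank | Z3 | dave
After SELECT (2 rows):
depts.name | sales.code
hank | X2
hank | Z1

== RESULT ==
depts.name | sales.code
hank | X2
hank | Z1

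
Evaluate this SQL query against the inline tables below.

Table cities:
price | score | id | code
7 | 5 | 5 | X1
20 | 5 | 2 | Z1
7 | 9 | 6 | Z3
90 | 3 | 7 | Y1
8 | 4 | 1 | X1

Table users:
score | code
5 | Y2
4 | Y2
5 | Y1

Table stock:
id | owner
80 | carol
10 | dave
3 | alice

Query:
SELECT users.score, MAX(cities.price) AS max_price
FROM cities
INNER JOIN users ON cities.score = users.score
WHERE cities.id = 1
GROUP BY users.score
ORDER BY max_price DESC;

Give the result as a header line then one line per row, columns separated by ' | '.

== RESULT ==
users.score | max_price
4 | 8

Derivation:
After JOIN users (5 rows):
cities.price | cities.score | cities.id | cities.code | users.score | users.code
7 | 5 | 5 | X1 | 5 | Y2
7 | 5 | 5 | X1 | 5 | Y1
20 | 5 | 2 | Z1 | 5 | Y2
20 | 5 | 2 | Z1 | 5 | Y1
8 | 4 | 1 | X1 | 4 | Y2
After WHERE (1 rows):
cities.price | cities.score | cities.id | cities.code | users.score | users.code
8 | 4 | 1 | X1 | 4 | Y2
After GROUP BY (1 rows):
users.score | max_price
4 | 8
After ORDER BY (1 rows):
users.score | max_price
4 | 8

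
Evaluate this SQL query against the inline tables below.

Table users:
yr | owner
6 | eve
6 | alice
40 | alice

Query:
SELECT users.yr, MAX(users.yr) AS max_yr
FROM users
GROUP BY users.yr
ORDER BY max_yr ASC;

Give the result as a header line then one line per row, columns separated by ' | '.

After GROUP BY (2 rows):
users.yr | max_yr
6 | 6
40 | 40
After ORDER BY (2 rows):
users.yr | max_yr
6 | 6
40 | 40

== RESULT ==
users.yr | max_yr
6 | 6
40 | 40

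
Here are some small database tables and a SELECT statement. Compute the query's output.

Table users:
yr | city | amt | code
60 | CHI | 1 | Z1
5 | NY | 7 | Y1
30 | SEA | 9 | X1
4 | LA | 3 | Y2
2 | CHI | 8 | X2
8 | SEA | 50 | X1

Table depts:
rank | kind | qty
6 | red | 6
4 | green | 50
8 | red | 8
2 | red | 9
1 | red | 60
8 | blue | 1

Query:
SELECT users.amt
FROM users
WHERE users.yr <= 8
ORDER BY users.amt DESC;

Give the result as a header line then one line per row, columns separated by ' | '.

After WHERE (4 rows):
users.yr | users.city | users.amt | users.code
5 | NY | 7 | Y1
4 | LA | 3 | Y2
2 | CHI | 8 | X2
8 | SEA | 50 | X1
After SELECT (4 rows):
users.amt
7
3
8
50
After ORDER BY (4 rows):
users.amt
50
8
7
3

== RESULT ==
users.amt
50
8
7
3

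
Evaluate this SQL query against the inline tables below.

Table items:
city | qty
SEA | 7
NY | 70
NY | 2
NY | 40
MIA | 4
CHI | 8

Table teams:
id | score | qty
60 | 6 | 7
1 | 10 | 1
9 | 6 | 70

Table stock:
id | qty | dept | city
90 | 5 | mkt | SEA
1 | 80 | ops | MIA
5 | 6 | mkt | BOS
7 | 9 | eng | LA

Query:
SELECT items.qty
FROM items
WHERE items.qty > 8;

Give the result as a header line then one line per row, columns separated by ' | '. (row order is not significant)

== RESULT ==
items.qty
70
40

Derivation:
After WHERE (2 rows):
items.city | items.qty
NY | 70
NY | 40
After SELECT (2 rows):
items.qty
70
40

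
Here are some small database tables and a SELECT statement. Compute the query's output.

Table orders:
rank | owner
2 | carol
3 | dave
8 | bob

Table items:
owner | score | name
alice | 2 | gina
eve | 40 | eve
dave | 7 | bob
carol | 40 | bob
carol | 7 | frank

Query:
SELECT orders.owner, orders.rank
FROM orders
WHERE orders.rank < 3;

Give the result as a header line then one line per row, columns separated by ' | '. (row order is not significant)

== RESULT ==
orders.owner | orders.rank
carol | 2

Derivation:
After WHERE (1 rows):
orders.rank | orders.owner
2 | carol
After SELECT (1 rows):
orders.owner | orders.rank
carol | 2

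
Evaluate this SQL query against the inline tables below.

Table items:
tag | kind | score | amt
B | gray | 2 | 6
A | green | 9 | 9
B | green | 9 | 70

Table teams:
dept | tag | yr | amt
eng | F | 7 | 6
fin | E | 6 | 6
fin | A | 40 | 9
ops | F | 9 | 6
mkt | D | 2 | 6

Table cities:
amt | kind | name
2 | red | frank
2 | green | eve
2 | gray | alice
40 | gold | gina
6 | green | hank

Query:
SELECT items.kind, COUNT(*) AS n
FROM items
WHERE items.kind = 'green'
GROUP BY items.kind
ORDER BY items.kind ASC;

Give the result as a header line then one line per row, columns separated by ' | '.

== RESULT ==
items.kind | n
green | 2

Derivation:
After WHERE (2 rows):
items.tag | items.kind | items.score | items.amt
A | green | 9 | 9
B | green | 9 | 70
After GROUP BY (1 rows):
items.kind | n
green | 2
After ORDER BY (1 rows):
items.kind | n
green | 2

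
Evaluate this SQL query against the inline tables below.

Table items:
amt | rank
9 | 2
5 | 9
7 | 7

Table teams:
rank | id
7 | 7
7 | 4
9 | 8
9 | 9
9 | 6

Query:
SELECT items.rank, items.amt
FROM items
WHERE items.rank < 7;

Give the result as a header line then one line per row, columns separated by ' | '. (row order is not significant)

After WHERE (1 rows):
items.amt | items.rank
9 | 2
After SELECT (1 rows):
items.rank | items.amt
2 | 9

== RESULT ==
items.rank | items.amt
2 | 9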